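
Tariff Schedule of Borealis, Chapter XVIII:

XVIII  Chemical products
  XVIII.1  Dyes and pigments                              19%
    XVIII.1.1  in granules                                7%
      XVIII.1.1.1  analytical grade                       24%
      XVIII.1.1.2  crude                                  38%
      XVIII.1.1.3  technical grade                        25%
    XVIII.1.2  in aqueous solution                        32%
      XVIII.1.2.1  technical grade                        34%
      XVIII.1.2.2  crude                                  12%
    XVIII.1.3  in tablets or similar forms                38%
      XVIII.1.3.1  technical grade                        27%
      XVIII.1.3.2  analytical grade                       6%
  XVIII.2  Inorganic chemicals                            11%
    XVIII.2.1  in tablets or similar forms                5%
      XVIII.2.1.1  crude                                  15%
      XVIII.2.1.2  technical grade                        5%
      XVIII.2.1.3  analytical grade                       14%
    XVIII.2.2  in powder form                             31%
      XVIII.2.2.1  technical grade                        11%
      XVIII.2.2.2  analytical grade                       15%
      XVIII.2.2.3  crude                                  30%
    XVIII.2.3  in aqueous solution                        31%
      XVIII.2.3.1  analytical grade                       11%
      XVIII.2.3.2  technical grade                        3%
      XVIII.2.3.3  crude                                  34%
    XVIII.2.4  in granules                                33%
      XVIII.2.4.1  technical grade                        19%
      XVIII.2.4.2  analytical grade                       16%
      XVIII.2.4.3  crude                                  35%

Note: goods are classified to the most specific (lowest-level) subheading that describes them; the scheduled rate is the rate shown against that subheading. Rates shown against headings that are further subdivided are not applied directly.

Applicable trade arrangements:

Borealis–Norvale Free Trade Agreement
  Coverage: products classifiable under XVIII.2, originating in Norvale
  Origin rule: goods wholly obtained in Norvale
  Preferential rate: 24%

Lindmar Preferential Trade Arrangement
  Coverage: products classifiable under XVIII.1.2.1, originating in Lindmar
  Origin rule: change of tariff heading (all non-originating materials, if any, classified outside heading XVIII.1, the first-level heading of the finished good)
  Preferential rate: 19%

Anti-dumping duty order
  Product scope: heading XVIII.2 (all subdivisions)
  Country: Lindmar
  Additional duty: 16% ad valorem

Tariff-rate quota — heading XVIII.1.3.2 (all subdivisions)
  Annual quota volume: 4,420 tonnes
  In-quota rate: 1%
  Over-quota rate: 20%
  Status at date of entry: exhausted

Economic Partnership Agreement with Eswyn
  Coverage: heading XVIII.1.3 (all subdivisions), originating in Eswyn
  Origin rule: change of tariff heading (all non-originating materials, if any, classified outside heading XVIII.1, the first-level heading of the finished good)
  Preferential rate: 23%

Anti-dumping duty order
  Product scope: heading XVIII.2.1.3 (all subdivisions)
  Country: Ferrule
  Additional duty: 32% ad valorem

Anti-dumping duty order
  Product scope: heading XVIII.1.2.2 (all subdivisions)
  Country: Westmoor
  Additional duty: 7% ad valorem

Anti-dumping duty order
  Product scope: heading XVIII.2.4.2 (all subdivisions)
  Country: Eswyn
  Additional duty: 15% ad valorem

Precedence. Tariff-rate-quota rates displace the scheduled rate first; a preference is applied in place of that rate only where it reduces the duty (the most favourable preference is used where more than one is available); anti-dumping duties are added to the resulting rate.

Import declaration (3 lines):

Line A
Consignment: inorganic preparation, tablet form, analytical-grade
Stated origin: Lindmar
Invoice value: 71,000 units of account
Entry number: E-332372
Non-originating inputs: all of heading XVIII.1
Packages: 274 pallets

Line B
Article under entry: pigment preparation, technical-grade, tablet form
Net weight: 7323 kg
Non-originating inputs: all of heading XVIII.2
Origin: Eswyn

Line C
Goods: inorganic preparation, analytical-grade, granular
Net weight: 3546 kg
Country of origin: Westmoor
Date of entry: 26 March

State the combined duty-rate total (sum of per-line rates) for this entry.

Line A: inorganic → XVIII.2; tablet form → XVIII.2.1; analytical-grade → XVIII.2.1.3. Scheduled 14%. Lindmar agreement on XVIII.1.2.1: XVIII.2.1.3 not covered; anti-dumping (Lindmar, XVIII.2): +16%; total 14% + 16% = 30%. → 30%.
Line B: pigment → XVIII.1; tablet form → XVIII.1.3; technical-grade → XVIII.1.3.1. Scheduled 27%. Eswyn agreement on XVIII.1.3: CTH met → 23% available; preferential 23%. → 23%.
Line C: inorganic → XVIII.2; granular → XVIII.2.4; analytical-grade → XVIII.2.4.2. Scheduled 16%. No special measure applies. → 16%.
Sum: 30% + 23% + 16% = 69%.

69%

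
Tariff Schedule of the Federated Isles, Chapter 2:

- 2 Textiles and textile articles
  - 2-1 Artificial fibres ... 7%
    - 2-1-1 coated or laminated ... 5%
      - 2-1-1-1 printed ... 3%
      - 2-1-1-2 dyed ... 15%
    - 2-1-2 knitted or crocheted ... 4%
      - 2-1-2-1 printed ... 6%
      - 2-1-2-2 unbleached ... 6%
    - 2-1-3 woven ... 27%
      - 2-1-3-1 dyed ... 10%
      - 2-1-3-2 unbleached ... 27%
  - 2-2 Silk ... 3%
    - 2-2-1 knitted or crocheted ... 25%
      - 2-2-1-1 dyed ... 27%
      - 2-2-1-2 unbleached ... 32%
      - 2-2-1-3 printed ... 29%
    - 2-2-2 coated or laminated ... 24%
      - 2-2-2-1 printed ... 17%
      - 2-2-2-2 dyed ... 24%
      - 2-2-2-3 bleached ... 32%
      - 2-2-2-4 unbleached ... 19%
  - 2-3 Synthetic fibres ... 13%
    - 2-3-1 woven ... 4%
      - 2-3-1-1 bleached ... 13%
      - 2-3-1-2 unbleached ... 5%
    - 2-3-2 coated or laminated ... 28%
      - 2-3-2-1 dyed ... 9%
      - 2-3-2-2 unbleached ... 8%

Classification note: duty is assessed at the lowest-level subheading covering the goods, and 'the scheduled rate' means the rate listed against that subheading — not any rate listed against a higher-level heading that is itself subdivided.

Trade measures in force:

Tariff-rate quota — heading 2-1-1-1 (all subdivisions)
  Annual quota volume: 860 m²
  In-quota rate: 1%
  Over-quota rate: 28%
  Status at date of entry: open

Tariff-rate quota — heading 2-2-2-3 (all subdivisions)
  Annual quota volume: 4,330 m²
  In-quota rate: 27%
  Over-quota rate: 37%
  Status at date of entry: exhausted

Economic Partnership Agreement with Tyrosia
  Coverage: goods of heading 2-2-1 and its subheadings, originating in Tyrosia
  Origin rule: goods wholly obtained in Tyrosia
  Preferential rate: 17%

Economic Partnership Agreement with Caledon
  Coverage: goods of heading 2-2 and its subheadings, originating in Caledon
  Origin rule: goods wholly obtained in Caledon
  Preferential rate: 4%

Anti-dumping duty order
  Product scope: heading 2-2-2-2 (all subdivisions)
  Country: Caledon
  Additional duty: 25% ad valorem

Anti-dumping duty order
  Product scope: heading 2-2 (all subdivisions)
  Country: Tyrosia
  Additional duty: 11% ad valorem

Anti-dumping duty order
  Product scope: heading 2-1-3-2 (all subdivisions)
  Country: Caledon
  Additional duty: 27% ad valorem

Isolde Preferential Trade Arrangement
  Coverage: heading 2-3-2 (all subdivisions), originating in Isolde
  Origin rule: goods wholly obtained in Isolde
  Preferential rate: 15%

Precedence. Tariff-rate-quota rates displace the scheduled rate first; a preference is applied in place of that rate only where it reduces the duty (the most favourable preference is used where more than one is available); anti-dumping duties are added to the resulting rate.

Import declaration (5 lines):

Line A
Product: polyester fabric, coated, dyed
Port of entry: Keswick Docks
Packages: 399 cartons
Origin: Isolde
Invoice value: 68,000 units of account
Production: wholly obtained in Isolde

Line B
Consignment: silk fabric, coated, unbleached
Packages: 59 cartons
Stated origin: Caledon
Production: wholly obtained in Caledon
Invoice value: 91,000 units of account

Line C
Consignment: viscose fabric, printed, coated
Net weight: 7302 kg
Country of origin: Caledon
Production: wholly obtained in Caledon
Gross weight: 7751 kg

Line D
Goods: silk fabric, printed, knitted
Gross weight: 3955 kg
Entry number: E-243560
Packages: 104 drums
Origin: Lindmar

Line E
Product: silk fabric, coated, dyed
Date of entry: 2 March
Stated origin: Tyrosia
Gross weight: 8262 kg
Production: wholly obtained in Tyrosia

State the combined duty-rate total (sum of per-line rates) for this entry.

Line A: polyester → 2-3; coated → 2-3-2; dyed → 2-3-2-1. Scheduled 9%. Isolde agreement on 2-3-2: wholly obtained → 15% available; preference 15% not lower than 9% → no reduction. → 9%.
Line B: silk → 2-2; coated → 2-2-2; unbleached → 2-2-2-4. Scheduled 19%. Caledon agreement on 2-2: wholly obtained → 4% available; preferential 4%. → 4%.
Line C: viscose → 2-1; coated → 2-1-1; printed → 2-1-1-1. Scheduled 3%. quota on 2-1-1-1 open → in-quota 1%; Caledon agreement on 2-2: 2-1-1-1 not covered. → 1%.
Line D: silk → 2-2; knitted → 2-2-1; printed → 2-2-1-3. Scheduled 29%. No special measure applies. → 29%.
Line E: silk → 2-2; coated → 2-2-2; dyed → 2-2-2-2. Scheduled 24%. Tyrosia agreement on 2-2-1: 2-2-2-2 not covered; anti-dumping (Tyrosia, 2-2): +11%; total 24% + 11% = 35%. → 35%.
Sum: 9% + 4% + 1% + 29% + 35% = 78%.

78%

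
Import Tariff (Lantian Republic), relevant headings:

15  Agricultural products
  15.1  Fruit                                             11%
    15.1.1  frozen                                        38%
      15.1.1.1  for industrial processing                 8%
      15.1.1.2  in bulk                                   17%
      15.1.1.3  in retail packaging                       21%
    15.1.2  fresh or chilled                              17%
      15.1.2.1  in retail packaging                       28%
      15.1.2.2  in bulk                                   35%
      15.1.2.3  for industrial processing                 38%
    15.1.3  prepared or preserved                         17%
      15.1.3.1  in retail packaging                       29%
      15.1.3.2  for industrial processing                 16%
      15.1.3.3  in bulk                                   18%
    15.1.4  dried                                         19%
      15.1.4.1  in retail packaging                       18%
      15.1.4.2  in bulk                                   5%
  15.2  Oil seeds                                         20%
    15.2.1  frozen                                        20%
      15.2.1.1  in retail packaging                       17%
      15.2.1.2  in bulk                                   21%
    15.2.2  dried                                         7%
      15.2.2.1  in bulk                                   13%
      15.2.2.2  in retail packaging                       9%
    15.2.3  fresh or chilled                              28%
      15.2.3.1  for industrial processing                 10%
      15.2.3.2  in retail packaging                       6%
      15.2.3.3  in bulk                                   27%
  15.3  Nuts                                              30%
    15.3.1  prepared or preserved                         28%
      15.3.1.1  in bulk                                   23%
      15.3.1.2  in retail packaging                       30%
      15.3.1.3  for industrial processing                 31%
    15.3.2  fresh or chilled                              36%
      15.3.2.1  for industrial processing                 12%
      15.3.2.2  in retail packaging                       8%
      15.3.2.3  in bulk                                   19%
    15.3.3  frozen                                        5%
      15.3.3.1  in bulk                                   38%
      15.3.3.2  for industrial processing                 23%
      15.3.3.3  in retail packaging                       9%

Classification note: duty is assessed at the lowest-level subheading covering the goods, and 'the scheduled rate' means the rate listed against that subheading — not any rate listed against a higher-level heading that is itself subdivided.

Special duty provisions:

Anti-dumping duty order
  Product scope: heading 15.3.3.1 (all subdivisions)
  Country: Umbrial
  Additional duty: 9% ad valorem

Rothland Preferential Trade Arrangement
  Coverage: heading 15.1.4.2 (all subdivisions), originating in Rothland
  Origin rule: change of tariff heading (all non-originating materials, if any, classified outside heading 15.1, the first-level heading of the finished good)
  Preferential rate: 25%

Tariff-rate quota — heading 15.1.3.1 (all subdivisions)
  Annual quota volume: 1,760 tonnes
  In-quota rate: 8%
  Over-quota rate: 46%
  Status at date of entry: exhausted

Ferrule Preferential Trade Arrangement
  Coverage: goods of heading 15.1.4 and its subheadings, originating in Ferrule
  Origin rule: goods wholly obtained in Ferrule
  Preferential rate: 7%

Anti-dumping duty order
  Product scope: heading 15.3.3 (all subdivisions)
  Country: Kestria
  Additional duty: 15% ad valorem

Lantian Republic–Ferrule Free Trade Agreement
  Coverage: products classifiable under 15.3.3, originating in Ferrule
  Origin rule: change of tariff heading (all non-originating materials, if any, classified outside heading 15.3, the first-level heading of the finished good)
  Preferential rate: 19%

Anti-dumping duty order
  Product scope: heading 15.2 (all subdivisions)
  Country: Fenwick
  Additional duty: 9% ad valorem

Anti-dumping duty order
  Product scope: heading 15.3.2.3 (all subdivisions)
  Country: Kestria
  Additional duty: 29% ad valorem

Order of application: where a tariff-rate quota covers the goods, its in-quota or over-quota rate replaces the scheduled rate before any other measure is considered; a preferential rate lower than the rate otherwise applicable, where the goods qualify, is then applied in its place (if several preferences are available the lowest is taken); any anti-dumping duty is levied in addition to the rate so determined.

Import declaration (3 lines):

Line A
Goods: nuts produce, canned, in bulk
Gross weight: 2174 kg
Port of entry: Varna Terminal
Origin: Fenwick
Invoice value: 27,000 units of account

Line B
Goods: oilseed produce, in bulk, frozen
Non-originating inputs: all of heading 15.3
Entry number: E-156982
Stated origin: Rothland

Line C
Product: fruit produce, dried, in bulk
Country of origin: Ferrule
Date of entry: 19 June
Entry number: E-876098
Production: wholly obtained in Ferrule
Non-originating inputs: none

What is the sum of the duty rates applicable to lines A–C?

Line A: nuts → 15.3; canned → 15.3.1; in bulk → 15.3.1.1. Scheduled 23%. No special measure applies. → 23%.
Line B: oilseed → 15.2; frozen → 15.2.1; in bulk → 15.2.1.2. Scheduled 21%. Rothland agreement on 15.1.4.2: 15.2.1.2 not covered. → 21%.
Line C: fruit → 15.1; dried → 15.1.4; in bulk → 15.1.4.2. Scheduled 5%. Ferrule agreement on 15.1.4: wholly obtained → 7% available; Ferrule agreement on 15.3.3: 15.1.4.2 not covered; preference 7% not lower than 5% → no reduction. → 5%.
Sum: 23% + 21% + 5% = 49%.

49%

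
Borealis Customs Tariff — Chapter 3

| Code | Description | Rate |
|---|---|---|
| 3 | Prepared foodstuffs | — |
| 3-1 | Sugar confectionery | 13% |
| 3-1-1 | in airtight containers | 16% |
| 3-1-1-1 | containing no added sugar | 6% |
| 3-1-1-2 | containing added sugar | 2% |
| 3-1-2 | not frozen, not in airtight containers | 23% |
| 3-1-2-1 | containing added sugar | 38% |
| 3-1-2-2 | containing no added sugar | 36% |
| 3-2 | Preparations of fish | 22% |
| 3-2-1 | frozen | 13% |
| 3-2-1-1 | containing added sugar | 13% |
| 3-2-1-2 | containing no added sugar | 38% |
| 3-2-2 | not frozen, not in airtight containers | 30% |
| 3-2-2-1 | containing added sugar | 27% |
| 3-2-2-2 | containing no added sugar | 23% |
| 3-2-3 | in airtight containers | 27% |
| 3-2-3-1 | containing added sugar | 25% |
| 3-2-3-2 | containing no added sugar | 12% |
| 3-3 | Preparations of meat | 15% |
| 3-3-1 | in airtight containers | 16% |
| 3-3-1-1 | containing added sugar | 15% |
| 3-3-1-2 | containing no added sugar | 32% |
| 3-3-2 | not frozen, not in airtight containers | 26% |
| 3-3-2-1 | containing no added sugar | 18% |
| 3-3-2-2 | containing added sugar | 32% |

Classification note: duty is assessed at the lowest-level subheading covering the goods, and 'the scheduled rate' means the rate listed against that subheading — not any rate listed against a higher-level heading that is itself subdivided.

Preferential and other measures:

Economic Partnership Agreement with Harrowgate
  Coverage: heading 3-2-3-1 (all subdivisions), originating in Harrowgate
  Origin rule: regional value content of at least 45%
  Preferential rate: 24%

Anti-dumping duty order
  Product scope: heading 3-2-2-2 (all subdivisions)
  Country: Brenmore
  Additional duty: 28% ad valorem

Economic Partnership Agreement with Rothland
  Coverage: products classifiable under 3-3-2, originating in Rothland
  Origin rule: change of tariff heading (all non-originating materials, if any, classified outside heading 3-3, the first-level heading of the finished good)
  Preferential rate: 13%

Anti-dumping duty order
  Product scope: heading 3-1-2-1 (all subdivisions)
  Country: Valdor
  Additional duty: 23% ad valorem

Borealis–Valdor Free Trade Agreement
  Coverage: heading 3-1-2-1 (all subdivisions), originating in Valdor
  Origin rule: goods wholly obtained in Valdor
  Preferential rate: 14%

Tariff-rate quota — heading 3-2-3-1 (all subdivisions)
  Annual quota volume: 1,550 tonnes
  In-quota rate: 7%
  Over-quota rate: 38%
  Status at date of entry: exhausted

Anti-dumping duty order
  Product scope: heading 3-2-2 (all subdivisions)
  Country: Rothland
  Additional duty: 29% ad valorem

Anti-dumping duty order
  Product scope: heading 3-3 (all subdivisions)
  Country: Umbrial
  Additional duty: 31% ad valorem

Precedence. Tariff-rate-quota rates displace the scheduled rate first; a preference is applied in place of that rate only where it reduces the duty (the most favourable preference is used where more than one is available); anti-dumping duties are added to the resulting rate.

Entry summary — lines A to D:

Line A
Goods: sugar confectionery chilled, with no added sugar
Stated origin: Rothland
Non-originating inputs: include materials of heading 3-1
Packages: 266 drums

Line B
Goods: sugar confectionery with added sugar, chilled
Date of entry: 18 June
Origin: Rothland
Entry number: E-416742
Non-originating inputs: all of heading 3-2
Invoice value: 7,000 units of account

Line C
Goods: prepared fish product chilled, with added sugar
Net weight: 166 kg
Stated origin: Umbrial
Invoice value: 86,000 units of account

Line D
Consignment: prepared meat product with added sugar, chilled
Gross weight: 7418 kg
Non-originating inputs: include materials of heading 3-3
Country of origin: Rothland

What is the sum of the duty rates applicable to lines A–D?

Line A: sugar confectionery → 3-1; chilled → 3-1-2; with no added sugar → 3-1-2-2. Scheduled 36%. Rothland agreement on 3-3-2: 3-1-2-2 not covered. → 36%.
Line B: sugar confectionery → 3-1; chilled → 3-1-2; with added sugar → 3-1-2-1. Scheduled 38%. Rothland agreement on 3-3-2: 3-1-2-1 not covered. → 38%.
Line C: prepared fish product → 3-2; chilled → 3-2-2; with added sugar → 3-2-2-1. Scheduled 27%. No special measure applies. → 27%.
Line D: prepared meat product → 3-3; chilled → 3-3-2; with added sugar → 3-3-2-2. Scheduled 32%. Rothland agreement on 3-3-2: CTH not met. → 32%.
Sum: 36% + 38% + 27% + 32% = 133%.

133%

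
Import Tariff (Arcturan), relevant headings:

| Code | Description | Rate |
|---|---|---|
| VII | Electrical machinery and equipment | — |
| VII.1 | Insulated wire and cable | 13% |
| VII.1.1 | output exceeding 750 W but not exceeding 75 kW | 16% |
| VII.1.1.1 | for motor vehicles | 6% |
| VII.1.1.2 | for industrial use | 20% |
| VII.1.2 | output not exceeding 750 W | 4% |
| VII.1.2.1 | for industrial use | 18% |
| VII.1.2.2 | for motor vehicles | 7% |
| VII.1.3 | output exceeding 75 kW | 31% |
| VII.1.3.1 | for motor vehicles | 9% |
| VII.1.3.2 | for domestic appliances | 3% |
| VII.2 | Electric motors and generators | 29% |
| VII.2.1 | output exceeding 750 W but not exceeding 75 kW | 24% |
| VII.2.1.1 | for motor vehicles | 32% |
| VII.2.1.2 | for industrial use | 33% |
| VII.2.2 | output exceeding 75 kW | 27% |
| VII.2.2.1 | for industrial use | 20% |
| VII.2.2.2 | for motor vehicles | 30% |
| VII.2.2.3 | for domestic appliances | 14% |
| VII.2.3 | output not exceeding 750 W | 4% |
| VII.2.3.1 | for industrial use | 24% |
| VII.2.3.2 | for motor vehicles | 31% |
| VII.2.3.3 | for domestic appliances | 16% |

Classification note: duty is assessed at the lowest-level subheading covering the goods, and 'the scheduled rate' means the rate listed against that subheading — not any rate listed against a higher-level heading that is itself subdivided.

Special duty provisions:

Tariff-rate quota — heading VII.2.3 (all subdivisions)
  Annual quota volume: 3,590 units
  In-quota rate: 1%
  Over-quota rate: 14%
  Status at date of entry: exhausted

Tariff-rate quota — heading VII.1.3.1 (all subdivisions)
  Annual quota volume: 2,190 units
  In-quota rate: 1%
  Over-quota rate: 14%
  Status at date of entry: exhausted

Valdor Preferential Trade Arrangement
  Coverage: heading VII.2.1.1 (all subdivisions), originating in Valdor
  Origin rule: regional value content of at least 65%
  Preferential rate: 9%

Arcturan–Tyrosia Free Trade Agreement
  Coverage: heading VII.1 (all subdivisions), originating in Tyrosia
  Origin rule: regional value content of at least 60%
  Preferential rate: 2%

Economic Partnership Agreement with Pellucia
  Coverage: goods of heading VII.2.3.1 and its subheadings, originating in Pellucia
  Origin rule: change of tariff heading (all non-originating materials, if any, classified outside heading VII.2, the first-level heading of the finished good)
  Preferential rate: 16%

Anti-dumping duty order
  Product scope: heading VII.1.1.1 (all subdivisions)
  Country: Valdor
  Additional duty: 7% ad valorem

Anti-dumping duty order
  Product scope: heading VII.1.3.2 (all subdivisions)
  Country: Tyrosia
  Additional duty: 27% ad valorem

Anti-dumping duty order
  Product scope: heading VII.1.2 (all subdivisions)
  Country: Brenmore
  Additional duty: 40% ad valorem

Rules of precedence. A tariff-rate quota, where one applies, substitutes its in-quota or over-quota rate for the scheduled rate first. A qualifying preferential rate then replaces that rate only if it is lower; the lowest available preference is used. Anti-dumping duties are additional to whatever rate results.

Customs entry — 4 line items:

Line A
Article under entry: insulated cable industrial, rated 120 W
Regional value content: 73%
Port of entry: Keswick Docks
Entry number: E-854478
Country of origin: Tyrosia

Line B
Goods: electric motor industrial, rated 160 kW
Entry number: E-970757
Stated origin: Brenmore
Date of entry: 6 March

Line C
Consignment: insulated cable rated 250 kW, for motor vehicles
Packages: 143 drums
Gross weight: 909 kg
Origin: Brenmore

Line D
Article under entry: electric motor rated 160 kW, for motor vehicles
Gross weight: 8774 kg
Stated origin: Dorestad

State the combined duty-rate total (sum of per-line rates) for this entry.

Line A: insulated cable → VII.1; rated 120 W → VII.1.2; industrial → VII.1.2.1. Scheduled 18%. Tyrosia agreement on VII.1: RVC ≥ 60% → 2% available; preferential 2%. → 2%.
Line B: electric motor → VII.2; rated 160 kW → VII.2.2; industrial → VII.2.2.1. Scheduled 20%. No special measure applies. → 20%.
Line C: insulated cable → VII.1; rated 250 kW → VII.1.3; for motor vehicles → VII.1.3.1. Scheduled 9%. quota on VII.1.3.1 exhausted → over-quota 14%. → 14%.
Line D: electric motor → VII.2; rated 160 kW → VII.2.2; for motor vehicles → VII.2.2.2. Scheduled 30%. No special measure applies. → 30%.
Sum: 2% + 20% + 14% + 30% = 66%.

66%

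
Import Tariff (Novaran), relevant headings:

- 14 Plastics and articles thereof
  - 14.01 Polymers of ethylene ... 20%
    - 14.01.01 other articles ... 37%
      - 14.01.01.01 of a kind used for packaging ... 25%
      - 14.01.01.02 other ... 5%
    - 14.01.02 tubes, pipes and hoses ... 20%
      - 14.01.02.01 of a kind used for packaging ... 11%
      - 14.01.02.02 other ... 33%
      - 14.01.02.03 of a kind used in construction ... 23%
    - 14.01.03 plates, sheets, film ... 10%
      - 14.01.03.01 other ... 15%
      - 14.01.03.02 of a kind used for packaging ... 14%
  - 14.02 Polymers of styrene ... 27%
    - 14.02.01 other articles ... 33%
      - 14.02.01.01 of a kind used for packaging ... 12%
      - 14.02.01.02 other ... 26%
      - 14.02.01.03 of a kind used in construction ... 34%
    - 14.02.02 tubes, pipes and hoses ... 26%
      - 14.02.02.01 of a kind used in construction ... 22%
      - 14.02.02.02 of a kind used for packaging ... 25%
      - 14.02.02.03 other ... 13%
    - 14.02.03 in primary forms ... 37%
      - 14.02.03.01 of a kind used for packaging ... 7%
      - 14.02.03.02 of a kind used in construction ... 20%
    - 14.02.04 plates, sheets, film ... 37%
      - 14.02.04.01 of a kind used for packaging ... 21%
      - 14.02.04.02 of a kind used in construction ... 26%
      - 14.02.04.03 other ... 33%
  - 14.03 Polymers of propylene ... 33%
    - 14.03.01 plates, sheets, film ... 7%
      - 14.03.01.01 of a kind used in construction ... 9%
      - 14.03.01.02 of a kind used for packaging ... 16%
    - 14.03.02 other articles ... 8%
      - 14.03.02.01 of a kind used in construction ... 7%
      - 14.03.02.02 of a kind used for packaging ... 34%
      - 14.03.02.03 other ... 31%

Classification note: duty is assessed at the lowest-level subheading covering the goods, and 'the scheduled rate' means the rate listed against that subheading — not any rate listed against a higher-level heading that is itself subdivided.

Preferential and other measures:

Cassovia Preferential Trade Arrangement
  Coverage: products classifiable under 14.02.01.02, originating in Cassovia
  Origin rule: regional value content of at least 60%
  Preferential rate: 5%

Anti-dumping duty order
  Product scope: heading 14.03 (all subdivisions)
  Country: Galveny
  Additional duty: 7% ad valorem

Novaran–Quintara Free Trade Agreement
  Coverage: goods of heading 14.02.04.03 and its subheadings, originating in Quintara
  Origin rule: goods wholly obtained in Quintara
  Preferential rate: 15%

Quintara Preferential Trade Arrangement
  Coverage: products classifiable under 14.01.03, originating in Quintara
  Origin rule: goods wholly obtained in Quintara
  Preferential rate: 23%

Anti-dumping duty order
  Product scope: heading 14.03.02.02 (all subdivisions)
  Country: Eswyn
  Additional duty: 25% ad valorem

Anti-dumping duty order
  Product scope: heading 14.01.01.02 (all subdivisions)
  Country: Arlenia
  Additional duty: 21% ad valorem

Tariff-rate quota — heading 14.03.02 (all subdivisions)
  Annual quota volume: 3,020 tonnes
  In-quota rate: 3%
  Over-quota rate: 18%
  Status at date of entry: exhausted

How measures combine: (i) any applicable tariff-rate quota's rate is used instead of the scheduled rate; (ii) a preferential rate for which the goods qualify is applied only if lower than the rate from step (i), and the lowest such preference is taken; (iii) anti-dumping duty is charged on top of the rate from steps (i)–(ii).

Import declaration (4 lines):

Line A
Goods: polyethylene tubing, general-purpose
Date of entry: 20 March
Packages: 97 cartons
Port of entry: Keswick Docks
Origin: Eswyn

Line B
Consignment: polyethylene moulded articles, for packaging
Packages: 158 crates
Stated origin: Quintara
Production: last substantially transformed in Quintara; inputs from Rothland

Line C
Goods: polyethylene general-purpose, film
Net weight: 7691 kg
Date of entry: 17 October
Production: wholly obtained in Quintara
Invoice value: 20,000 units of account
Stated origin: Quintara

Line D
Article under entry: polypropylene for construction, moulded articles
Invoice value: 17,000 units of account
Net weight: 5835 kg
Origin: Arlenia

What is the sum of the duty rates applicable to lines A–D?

91%

Line A: polyethylene → 14.01; tubing → 14.01.02; general-purpose → 14.01.02.02. Scheduled 33%. No special measure applies. → 33%.
Line B: polyethylene → 14.01; moulded articles → 14.01.01; for packaging → 14.01.01.01. Scheduled 25%. Quintara agreement on 14.02.04.03: 14.01.01.01 not covered; Quintara agreement on 14.01.03: 14.01.01.01 not covered. → 25%.
Line C: polyethylene → 14.01; film → 14.01.03; general-purpose → 14.01.03.01. Scheduled 15%. Quintara agreement on 14.02.04.03: 14.01.03.01 not covered; Quintara agreement on 14.01.03: wholly obtained → 23% available; preference 23% not lower than 15% → no reduction. → 15%.
Line D: polypropylene → 14.03; moulded articles → 14.03.02; for construction → 14.03.02.01. Scheduled 7%. quota on 14.03.02 exhausted → over-quota 18%. → 18%.
Sum: 33% + 25% + 15% + 18% = 91%.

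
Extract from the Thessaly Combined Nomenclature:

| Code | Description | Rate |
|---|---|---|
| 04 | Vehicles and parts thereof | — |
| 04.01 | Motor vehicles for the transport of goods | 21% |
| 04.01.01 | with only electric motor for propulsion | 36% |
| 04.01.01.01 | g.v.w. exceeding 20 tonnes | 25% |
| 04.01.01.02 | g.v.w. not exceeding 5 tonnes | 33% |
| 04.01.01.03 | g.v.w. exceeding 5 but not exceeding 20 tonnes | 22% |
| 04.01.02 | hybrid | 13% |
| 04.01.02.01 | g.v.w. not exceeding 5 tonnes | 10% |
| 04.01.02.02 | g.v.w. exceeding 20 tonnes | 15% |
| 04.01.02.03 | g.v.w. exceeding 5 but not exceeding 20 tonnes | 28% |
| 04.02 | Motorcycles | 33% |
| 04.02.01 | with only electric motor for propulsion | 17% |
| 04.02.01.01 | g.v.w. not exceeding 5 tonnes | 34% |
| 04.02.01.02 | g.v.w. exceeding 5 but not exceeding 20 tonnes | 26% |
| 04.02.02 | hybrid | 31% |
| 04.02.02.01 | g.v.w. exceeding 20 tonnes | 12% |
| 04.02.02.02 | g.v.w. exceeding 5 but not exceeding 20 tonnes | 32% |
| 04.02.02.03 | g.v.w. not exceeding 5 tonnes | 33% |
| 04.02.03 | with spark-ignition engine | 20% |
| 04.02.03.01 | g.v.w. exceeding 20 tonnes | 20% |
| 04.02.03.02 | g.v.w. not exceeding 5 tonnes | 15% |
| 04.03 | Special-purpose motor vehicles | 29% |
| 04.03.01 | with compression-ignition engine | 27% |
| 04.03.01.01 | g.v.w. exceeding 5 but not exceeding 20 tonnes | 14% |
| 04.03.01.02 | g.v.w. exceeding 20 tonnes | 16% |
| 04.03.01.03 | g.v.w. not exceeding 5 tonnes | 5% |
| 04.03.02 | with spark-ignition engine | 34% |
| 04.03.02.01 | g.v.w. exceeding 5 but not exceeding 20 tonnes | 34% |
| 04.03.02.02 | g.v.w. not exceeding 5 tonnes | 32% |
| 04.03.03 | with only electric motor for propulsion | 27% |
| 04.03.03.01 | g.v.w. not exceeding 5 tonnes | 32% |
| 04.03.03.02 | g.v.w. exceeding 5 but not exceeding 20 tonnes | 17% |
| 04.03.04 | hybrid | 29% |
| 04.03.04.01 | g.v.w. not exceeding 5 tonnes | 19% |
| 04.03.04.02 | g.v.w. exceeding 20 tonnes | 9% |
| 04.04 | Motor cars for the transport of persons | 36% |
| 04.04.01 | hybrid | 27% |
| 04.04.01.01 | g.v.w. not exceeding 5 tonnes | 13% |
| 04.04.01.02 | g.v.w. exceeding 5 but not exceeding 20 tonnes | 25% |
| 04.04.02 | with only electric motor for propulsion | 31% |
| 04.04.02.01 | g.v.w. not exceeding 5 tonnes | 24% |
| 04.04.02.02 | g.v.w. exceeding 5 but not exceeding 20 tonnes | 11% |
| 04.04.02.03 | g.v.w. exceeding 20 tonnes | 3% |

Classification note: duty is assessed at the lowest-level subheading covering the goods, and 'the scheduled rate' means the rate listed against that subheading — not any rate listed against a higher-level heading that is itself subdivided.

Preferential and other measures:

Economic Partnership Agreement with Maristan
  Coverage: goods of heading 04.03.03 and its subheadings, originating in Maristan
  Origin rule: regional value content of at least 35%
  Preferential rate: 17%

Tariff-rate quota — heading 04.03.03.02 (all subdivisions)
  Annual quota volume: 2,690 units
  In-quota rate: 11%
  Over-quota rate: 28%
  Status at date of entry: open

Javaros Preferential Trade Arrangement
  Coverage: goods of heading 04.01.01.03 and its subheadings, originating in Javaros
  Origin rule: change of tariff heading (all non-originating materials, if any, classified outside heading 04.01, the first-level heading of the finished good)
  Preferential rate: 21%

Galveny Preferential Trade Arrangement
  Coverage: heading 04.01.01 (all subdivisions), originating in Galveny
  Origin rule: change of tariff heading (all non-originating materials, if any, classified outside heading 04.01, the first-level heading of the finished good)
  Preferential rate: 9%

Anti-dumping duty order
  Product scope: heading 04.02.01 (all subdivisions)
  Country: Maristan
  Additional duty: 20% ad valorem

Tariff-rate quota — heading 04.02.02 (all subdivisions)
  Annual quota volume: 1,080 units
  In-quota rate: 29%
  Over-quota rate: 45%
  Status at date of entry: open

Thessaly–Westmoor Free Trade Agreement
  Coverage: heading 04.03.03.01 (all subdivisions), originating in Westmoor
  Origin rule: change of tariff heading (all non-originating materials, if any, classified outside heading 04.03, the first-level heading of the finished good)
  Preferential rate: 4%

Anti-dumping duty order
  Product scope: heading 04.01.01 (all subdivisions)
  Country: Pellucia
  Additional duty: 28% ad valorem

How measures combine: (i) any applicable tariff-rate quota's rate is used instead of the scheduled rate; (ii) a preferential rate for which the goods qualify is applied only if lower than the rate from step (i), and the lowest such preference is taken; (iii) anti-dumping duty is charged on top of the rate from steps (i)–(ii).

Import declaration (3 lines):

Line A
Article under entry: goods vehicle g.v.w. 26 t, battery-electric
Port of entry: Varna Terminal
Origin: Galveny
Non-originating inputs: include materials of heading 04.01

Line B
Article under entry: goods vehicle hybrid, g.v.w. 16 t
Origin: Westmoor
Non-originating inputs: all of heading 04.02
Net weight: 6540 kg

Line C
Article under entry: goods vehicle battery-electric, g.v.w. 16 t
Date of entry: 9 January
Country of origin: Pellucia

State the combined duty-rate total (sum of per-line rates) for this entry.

Line A: goods vehicle → 04.01; battery-electric → 04.01.01; g.v.w. 26 t → 04.01.01.01. Scheduled 25%. Galveny agreement on 04.01.01: CTH not met. → 25%.
Line B: goods vehicle → 04.01; hybrid → 04.01.02; g.v.w. 16 t → 04.01.02.03. Scheduled 28%. Westmoor agreement on 04.03.03.01: 04.01.02.03 not covered. → 28%.
Line C: goods vehicle → 04.01; battery-electric → 04.01.01; g.v.w. 16 t → 04.01.01.03. Scheduled 22%. anti-dumping (Pellucia, 04.01.01): +28%; total 22% + 28% = 50%. → 50%.
Sum: 25% + 28% + 50% = 103%.

103%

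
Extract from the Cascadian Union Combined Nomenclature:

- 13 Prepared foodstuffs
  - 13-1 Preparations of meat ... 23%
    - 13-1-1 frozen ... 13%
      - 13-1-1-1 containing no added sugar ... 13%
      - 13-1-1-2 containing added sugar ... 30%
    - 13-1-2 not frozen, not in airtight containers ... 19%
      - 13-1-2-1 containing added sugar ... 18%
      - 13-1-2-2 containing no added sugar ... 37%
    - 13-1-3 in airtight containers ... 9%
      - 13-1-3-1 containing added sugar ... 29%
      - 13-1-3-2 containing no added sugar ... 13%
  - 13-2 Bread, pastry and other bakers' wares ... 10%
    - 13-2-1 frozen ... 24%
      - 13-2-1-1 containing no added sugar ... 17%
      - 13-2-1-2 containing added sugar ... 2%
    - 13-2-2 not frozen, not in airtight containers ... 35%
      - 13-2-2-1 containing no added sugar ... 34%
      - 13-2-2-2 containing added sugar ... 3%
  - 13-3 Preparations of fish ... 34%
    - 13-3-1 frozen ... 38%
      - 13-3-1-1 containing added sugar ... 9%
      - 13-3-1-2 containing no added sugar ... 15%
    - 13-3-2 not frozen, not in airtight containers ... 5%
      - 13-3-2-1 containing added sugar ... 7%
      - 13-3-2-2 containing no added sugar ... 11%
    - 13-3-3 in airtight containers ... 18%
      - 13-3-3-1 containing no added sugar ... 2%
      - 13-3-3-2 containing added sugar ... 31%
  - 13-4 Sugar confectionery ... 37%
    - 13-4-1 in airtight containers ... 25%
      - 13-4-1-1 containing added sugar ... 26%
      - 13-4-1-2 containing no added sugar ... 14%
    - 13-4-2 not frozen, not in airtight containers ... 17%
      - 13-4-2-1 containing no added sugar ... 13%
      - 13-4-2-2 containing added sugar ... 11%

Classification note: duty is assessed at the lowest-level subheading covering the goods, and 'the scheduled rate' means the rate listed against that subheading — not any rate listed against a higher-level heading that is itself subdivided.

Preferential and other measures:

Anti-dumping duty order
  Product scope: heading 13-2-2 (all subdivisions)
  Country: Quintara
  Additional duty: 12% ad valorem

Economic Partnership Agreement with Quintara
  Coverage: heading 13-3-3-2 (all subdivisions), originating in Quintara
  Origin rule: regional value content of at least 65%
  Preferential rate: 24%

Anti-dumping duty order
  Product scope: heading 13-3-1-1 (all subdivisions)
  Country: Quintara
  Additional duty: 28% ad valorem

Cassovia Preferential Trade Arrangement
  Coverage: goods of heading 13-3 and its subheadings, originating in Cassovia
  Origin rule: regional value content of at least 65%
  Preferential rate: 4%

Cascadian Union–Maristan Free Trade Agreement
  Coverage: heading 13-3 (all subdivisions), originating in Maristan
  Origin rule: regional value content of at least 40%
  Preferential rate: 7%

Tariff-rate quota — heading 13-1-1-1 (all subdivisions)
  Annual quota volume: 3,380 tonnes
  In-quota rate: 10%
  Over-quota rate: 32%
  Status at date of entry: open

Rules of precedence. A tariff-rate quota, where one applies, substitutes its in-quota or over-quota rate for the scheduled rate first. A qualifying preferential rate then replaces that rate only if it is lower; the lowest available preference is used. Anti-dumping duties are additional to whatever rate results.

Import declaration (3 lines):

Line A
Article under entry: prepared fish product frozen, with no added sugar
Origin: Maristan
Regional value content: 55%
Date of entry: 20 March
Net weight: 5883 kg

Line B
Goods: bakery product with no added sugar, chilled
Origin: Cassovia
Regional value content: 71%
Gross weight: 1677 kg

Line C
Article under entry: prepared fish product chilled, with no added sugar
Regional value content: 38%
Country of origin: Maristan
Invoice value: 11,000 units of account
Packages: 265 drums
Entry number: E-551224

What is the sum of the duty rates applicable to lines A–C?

52%

Line A: prepared fish product → 13-3; frozen → 13-3-1; with no added sugar → 13-3-1-2. Scheduled 15%. Maristan agreement on 13-3: RVC ≥ 40% → 7% available; preferential 7%. → 7%.
Line B: bakery product → 13-2; chilled → 13-2-2; with no added sugar → 13-2-2-1. Scheduled 34%. Cassovia agreement on 13-3: 13-2-2-1 not covered. → 34%.
Line C: prepared fish product → 13-3; chilled → 13-3-2; with no added sugar → 13-3-2-2. Scheduled 11%. Maristan agreement on 13-3: RVC < 40%. → 11%.
Sum: 7% + 34% + 11% = 52%.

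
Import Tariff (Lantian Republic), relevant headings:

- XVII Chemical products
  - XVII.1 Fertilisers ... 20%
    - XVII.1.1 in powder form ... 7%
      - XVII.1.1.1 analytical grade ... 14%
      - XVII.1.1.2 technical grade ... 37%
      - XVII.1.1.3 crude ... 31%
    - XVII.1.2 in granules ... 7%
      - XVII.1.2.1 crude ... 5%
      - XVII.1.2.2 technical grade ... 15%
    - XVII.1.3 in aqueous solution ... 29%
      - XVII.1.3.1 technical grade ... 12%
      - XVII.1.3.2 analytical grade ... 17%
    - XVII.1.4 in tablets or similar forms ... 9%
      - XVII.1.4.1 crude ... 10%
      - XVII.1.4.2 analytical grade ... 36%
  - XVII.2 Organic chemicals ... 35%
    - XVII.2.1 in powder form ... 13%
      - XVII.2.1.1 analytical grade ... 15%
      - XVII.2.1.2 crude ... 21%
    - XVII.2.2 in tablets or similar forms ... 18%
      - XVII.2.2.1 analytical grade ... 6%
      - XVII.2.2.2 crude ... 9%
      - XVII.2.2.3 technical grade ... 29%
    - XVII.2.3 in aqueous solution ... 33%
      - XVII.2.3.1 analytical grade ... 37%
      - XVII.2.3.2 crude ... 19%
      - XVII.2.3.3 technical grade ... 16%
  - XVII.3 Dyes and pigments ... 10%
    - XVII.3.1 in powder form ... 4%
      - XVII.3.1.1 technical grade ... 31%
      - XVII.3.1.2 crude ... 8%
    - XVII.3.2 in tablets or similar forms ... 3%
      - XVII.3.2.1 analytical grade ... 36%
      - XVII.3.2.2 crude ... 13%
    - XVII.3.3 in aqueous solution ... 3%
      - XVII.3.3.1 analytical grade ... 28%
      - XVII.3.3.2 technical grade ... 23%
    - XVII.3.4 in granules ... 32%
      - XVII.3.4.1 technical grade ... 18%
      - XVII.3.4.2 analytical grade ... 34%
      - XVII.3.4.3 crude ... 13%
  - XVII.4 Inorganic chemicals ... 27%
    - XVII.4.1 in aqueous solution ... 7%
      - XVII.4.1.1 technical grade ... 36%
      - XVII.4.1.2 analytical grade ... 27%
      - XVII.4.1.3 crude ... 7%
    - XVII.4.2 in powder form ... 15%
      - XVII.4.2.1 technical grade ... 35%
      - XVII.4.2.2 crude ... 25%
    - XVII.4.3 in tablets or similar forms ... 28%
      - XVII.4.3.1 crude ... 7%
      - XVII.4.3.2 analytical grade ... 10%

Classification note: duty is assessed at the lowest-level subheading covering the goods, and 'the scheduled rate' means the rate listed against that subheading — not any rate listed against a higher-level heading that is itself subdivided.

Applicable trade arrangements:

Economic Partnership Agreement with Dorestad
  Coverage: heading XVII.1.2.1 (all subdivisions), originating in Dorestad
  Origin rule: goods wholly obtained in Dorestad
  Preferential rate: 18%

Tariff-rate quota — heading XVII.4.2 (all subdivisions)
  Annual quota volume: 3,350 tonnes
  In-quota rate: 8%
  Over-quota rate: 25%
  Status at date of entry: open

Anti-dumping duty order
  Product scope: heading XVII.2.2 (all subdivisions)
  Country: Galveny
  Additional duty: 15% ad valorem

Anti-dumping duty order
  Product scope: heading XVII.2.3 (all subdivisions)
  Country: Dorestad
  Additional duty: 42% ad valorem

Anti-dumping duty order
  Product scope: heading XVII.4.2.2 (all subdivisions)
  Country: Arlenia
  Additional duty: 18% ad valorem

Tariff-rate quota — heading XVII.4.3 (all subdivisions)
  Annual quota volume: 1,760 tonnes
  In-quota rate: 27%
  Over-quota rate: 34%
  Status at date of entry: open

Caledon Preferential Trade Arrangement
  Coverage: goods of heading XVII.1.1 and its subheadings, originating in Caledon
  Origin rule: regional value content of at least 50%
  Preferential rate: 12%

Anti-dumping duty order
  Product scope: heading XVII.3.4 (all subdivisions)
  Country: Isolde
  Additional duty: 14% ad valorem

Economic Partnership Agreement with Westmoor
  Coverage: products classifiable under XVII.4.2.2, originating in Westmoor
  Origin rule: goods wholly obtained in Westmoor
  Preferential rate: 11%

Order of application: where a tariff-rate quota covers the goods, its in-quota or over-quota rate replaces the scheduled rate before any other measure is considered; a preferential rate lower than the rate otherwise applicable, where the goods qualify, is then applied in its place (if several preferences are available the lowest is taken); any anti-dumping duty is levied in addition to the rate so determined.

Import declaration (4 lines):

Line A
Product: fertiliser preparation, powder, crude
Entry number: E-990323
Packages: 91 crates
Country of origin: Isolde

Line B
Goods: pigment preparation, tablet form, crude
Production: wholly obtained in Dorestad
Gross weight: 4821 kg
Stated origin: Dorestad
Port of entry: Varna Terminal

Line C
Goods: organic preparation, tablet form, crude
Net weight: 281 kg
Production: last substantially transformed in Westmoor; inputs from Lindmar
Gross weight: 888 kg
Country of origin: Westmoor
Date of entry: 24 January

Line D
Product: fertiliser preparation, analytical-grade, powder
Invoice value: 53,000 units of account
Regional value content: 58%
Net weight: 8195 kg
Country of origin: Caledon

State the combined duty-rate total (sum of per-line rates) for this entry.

65%

Line A: fertiliser → XVII.1; powder → XVII.1.1; crude → XVII.1.1.3. Scheduled 31%. No special measure applies. → 31%.
Line B: pigment → XVII.3; tablet form → XVII.3.2; crude → XVII.3.2.2. Scheduled 13%. Dorestad agreement on XVII.1.2.1: XVII.3.2.2 not covered. → 13%.
Line C: organic → XVII.2; tablet form → XVII.2.2; crude → XVII.2.2.2. Scheduled 9%. Westmoor agreement on XVII.4.2.2: XVII.2.2.2 not covered. → 9%.
Line D: fertiliser → XVII.1; powder → XVII.1.1; analytical-grade → XVII.1.1.1. Scheduled 14%. Caledon agreement on XVII.1.1: RVC ≥ 50% → 12% available; preferential 12%. → 12%.
Sum: 31% + 13% + 9% + 12% = 65%.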